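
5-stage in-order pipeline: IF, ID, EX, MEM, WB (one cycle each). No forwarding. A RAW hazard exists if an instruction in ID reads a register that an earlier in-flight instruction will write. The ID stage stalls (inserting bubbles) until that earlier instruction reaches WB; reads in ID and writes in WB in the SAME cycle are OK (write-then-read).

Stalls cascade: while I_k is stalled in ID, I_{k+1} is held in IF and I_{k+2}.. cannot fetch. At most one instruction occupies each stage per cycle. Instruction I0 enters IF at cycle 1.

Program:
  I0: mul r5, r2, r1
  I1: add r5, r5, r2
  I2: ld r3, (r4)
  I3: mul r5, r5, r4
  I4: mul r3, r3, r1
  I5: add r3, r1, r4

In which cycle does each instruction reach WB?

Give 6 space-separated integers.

Answer: 5 8 9 11 12 13

Derivation:
I0 mul r5 <- r2,r1: IF@1 ID@2 stall=0 (-) EX@3 MEM@4 WB@5
I1 add r5 <- r5,r2: IF@2 ID@3 stall=2 (RAW on I0.r5 (WB@5)) EX@6 MEM@7 WB@8
I2 ld r3 <- r4: IF@3 ID@6 stall=0 (-) EX@7 MEM@8 WB@9
I3 mul r5 <- r5,r4: IF@6 ID@7 stall=1 (RAW on I1.r5 (WB@8)) EX@9 MEM@10 WB@11
I4 mul r3 <- r3,r1: IF@7 ID@9 stall=0 (-) EX@10 MEM@11 WB@12
I5 add r3 <- r1,r4: IF@9 ID@10 stall=0 (-) EX@11 MEM@12 WB@13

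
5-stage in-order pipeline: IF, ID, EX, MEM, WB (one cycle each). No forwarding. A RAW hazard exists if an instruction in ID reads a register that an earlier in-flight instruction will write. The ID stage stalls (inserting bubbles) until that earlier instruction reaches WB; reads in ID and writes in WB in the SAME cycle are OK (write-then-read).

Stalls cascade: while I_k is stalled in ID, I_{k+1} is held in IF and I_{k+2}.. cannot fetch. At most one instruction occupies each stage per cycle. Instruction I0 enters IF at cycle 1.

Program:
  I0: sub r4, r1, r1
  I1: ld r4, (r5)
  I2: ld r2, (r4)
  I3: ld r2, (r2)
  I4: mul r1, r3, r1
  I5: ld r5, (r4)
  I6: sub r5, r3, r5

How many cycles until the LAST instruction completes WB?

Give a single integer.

I0 sub r4 <- r1,r1: IF@1 ID@2 stall=0 (-) EX@3 MEM@4 WB@5
I1 ld r4 <- r5: IF@2 ID@3 stall=0 (-) EX@4 MEM@5 WB@6
I2 ld r2 <- r4: IF@3 ID@4 stall=2 (RAW on I1.r4 (WB@6)) EX@7 MEM@8 WB@9
I3 ld r2 <- r2: IF@4 ID@7 stall=2 (RAW on I2.r2 (WB@9)) EX@10 MEM@11 WB@12
I4 mul r1 <- r3,r1: IF@7 ID@10 stall=0 (-) EX@11 MEM@12 WB@13
I5 ld r5 <- r4: IF@10 ID@11 stall=0 (-) EX@12 MEM@13 WB@14
I6 sub r5 <- r3,r5: IF@11 ID@12 stall=2 (RAW on I5.r5 (WB@14)) EX@15 MEM@16 WB@17

Answer: 17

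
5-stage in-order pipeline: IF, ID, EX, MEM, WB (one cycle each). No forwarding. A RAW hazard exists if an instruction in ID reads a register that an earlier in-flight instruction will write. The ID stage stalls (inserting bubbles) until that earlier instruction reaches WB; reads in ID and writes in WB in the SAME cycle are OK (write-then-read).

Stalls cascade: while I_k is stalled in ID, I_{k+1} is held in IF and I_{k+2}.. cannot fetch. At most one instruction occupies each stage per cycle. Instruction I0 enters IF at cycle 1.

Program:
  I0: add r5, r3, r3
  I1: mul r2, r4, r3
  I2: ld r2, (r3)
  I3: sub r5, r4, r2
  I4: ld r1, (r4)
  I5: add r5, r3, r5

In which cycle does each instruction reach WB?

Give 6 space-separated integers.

Answer: 5 6 7 10 11 13

Derivation:
I0 add r5 <- r3,r3: IF@1 ID@2 stall=0 (-) EX@3 MEM@4 WB@5
I1 mul r2 <- r4,r3: IF@2 ID@3 stall=0 (-) EX@4 MEM@5 WB@6
I2 ld r2 <- r3: IF@3 ID@4 stall=0 (-) EX@5 MEM@6 WB@7
I3 sub r5 <- r4,r2: IF@4 ID@5 stall=2 (RAW on I2.r2 (WB@7)) EX@8 MEM@9 WB@10
I4 ld r1 <- r4: IF@5 ID@8 stall=0 (-) EX@9 MEM@10 WB@11
I5 add r5 <- r3,r5: IF@8 ID@9 stall=1 (RAW on I3.r5 (WB@10)) EX@11 MEM@12 WB@13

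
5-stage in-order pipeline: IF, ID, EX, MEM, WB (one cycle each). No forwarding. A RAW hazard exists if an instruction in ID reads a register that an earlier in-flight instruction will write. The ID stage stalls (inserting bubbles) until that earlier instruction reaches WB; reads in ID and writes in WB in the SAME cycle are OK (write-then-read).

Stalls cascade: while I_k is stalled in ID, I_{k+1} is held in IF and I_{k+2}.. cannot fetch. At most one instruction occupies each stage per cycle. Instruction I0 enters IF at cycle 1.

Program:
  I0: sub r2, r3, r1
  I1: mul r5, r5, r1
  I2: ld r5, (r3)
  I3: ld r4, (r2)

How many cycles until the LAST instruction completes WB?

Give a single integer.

Answer: 8

Derivation:
I0 sub r2 <- r3,r1: IF@1 ID@2 stall=0 (-) EX@3 MEM@4 WB@5
I1 mul r5 <- r5,r1: IF@2 ID@3 stall=0 (-) EX@4 MEM@5 WB@6
I2 ld r5 <- r3: IF@3 ID@4 stall=0 (-) EX@5 MEM@6 WB@7
I3 ld r4 <- r2: IF@4 ID@5 stall=0 (-) EX@6 MEM@7 WB@8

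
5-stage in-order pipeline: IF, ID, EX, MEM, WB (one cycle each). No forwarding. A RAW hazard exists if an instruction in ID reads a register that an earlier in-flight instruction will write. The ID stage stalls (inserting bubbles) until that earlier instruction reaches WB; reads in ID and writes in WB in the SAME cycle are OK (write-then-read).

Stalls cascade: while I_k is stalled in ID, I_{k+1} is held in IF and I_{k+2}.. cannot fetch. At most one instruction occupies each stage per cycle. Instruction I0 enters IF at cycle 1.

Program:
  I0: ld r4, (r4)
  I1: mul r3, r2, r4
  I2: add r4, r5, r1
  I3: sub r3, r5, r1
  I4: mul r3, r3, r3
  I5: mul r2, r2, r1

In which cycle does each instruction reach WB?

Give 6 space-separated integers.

I0 ld r4 <- r4: IF@1 ID@2 stall=0 (-) EX@3 MEM@4 WB@5
I1 mul r3 <- r2,r4: IF@2 ID@3 stall=2 (RAW on I0.r4 (WB@5)) EX@6 MEM@7 WB@8
I2 add r4 <- r5,r1: IF@3 ID@6 stall=0 (-) EX@7 MEM@8 WB@9
I3 sub r3 <- r5,r1: IF@6 ID@7 stall=0 (-) EX@8 MEM@9 WB@10
I4 mul r3 <- r3,r3: IF@7 ID@8 stall=2 (RAW on I3.r3 (WB@10)) EX@11 MEM@12 WB@13
I5 mul r2 <- r2,r1: IF@8 ID@11 stall=0 (-) EX@12 MEM@13 WB@14

Answer: 5 8 9 10 13 14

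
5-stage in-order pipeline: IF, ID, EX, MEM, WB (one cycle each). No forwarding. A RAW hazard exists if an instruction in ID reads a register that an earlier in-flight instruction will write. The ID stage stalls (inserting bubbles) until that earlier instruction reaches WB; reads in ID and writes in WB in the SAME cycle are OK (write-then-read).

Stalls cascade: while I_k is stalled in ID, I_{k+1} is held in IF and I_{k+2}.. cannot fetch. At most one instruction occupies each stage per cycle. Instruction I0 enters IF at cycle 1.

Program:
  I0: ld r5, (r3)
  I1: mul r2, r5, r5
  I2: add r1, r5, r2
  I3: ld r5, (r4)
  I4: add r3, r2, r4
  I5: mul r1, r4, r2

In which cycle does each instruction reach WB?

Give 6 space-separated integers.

Answer: 5 8 11 12 13 14

Derivation:
I0 ld r5 <- r3: IF@1 ID@2 stall=0 (-) EX@3 MEM@4 WB@5
I1 mul r2 <- r5,r5: IF@2 ID@3 stall=2 (RAW on I0.r5 (WB@5)) EX@6 MEM@7 WB@8
I2 add r1 <- r5,r2: IF@3 ID@6 stall=2 (RAW on I1.r2 (WB@8)) EX@9 MEM@10 WB@11
I3 ld r5 <- r4: IF@6 ID@9 stall=0 (-) EX@10 MEM@11 WB@12
I4 add r3 <- r2,r4: IF@9 ID@10 stall=0 (-) EX@11 MEM@12 WB@13
I5 mul r1 <- r4,r2: IF@10 ID@11 stall=0 (-) EX@12 MEM@13 WB@14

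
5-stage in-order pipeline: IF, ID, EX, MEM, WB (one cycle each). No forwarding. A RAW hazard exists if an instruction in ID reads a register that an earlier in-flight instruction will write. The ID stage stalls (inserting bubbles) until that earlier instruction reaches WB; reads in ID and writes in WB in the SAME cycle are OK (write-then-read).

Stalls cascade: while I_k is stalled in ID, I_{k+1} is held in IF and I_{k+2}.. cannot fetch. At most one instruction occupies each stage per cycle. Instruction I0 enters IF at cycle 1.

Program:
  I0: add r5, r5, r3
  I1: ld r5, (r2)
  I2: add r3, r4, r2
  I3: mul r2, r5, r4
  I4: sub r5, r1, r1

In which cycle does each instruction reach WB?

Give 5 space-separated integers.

I0 add r5 <- r5,r3: IF@1 ID@2 stall=0 (-) EX@3 MEM@4 WB@5
I1 ld r5 <- r2: IF@2 ID@3 stall=0 (-) EX@4 MEM@5 WB@6
I2 add r3 <- r4,r2: IF@3 ID@4 stall=0 (-) EX@5 MEM@6 WB@7
I3 mul r2 <- r5,r4: IF@4 ID@5 stall=1 (RAW on I1.r5 (WB@6)) EX@7 MEM@8 WB@9
I4 sub r5 <- r1,r1: IF@5 ID@7 stall=0 (-) EX@8 MEM@9 WB@10

Answer: 5 6 7 9 10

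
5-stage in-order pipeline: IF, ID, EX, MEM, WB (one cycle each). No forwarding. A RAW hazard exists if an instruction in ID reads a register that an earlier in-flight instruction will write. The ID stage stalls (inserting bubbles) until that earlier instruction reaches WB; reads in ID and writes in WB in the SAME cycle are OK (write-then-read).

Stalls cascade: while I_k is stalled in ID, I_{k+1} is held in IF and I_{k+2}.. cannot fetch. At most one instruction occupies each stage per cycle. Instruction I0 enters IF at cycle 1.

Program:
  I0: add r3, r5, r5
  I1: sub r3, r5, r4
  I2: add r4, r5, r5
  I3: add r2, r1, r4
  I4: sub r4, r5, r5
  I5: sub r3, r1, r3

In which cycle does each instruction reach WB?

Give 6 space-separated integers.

Answer: 5 6 7 10 11 12

Derivation:
I0 add r3 <- r5,r5: IF@1 ID@2 stall=0 (-) EX@3 MEM@4 WB@5
I1 sub r3 <- r5,r4: IF@2 ID@3 stall=0 (-) EX@4 MEM@5 WB@6
I2 add r4 <- r5,r5: IF@3 ID@4 stall=0 (-) EX@5 MEM@6 WB@7
I3 add r2 <- r1,r4: IF@4 ID@5 stall=2 (RAW on I2.r4 (WB@7)) EX@8 MEM@9 WB@10
I4 sub r4 <- r5,r5: IF@5 ID@8 stall=0 (-) EX@9 MEM@10 WB@11
I5 sub r3 <- r1,r3: IF@8 ID@9 stall=0 (-) EX@10 MEM@11 WB@12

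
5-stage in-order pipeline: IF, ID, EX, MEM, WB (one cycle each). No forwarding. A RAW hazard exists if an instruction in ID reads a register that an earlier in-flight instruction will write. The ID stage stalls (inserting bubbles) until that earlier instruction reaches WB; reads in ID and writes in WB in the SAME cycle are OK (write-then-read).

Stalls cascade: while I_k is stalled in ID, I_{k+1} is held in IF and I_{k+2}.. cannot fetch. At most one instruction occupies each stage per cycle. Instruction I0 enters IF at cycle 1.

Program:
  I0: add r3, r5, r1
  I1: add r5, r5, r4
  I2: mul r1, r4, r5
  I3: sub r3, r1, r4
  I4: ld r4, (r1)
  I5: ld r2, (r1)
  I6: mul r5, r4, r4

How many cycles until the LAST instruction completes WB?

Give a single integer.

Answer: 16

Derivation:
I0 add r3 <- r5,r1: IF@1 ID@2 stall=0 (-) EX@3 MEM@4 WB@5
I1 add r5 <- r5,r4: IF@2 ID@3 stall=0 (-) EX@4 MEM@5 WB@6
I2 mul r1 <- r4,r5: IF@3 ID@4 stall=2 (RAW on I1.r5 (WB@6)) EX@7 MEM@8 WB@9
I3 sub r3 <- r1,r4: IF@4 ID@7 stall=2 (RAW on I2.r1 (WB@9)) EX@10 MEM@11 WB@12
I4 ld r4 <- r1: IF@7 ID@10 stall=0 (-) EX@11 MEM@12 WB@13
I5 ld r2 <- r1: IF@10 ID@11 stall=0 (-) EX@12 MEM@13 WB@14
I6 mul r5 <- r4,r4: IF@11 ID@12 stall=1 (RAW on I4.r4 (WB@13)) EX@14 MEM@15 WB@16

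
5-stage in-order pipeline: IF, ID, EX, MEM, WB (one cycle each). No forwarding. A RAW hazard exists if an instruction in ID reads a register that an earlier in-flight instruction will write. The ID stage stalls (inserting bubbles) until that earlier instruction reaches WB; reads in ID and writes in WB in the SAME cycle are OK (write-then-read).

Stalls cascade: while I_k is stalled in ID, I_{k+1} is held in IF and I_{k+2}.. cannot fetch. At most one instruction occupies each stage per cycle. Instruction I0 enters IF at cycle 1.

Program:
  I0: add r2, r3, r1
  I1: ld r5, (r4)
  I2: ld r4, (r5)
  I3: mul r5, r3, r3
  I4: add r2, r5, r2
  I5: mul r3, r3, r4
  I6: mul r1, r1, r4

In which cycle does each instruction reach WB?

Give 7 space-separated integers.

Answer: 5 6 9 10 13 14 15

Derivation:
I0 add r2 <- r3,r1: IF@1 ID@2 stall=0 (-) EX@3 MEM@4 WB@5
I1 ld r5 <- r4: IF@2 ID@3 stall=0 (-) EX@4 MEM@5 WB@6
I2 ld r4 <- r5: IF@3 ID@4 stall=2 (RAW on I1.r5 (WB@6)) EX@7 MEM@8 WB@9
I3 mul r5 <- r3,r3: IF@4 ID@7 stall=0 (-) EX@8 MEM@9 WB@10
I4 add r2 <- r5,r2: IF@7 ID@8 stall=2 (RAW on I3.r5 (WB@10)) EX@11 MEM@12 WB@13
I5 mul r3 <- r3,r4: IF@8 ID@11 stall=0 (-) EX@12 MEM@13 WB@14
I6 mul r1 <- r1,r4: IF@11 ID@12 stall=0 (-) EX@13 MEM@14 WB@15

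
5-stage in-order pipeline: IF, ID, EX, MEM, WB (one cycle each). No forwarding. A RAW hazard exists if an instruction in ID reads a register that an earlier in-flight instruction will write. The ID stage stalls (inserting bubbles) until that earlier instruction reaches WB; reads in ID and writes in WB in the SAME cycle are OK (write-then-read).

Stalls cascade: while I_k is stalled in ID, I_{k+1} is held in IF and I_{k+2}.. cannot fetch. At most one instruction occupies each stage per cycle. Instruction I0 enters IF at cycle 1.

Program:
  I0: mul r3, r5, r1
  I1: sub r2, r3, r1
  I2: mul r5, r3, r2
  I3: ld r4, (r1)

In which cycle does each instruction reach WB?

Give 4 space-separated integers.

Answer: 5 8 11 12

Derivation:
I0 mul r3 <- r5,r1: IF@1 ID@2 stall=0 (-) EX@3 MEM@4 WB@5
I1 sub r2 <- r3,r1: IF@2 ID@3 stall=2 (RAW on I0.r3 (WB@5)) EX@6 MEM@7 WB@8
I2 mul r5 <- r3,r2: IF@3 ID@6 stall=2 (RAW on I1.r2 (WB@8)) EX@9 MEM@10 WB@11
I3 ld r4 <- r1: IF@6 ID@9 stall=0 (-) EX@10 MEM@11 WB@12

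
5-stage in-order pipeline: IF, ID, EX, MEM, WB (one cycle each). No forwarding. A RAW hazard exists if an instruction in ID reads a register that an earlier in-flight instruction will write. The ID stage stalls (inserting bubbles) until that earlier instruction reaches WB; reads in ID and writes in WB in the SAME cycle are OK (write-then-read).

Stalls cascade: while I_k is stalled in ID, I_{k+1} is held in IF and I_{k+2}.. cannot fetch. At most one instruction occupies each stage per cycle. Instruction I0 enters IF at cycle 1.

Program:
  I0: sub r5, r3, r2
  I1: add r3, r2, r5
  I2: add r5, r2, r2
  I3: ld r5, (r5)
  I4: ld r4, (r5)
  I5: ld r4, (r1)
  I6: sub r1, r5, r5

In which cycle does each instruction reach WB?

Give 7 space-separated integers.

Answer: 5 8 9 12 15 16 17

Derivation:
I0 sub r5 <- r3,r2: IF@1 ID@2 stall=0 (-) EX@3 MEM@4 WB@5
I1 add r3 <- r2,r5: IF@2 ID@3 stall=2 (RAW on I0.r5 (WB@5)) EX@6 MEM@7 WB@8
I2 add r5 <- r2,r2: IF@3 ID@6 stall=0 (-) EX@7 MEM@8 WB@9
I3 ld r5 <- r5: IF@6 ID@7 stall=2 (RAW on I2.r5 (WB@9)) EX@10 MEM@11 WB@12
I4 ld r4 <- r5: IF@7 ID@10 stall=2 (RAW on I3.r5 (WB@12)) EX@13 MEM@14 WB@15
I5 ld r4 <- r1: IF@10 ID@13 stall=0 (-) EX@14 MEM@15 WB@16
I6 sub r1 <- r5,r5: IF@13 ID@14 stall=0 (-) EX@15 MEM@16 WB@17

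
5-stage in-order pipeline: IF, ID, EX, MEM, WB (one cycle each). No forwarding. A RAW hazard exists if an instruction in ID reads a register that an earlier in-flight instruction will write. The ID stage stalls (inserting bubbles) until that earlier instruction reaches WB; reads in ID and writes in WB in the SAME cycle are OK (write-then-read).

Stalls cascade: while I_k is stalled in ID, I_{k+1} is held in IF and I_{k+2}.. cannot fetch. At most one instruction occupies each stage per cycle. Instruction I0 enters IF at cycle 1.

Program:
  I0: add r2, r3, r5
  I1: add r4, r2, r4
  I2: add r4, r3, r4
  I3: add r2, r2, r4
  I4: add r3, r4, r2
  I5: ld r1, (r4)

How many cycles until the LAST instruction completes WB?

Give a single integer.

I0 add r2 <- r3,r5: IF@1 ID@2 stall=0 (-) EX@3 MEM@4 WB@5
I1 add r4 <- r2,r4: IF@2 ID@3 stall=2 (RAW on I0.r2 (WB@5)) EX@6 MEM@7 WB@8
I2 add r4 <- r3,r4: IF@3 ID@6 stall=2 (RAW on I1.r4 (WB@8)) EX@9 MEM@10 WB@11
I3 add r2 <- r2,r4: IF@6 ID@9 stall=2 (RAW on I2.r4 (WB@11)) EX@12 MEM@13 WB@14
I4 add r3 <- r4,r2: IF@9 ID@12 stall=2 (RAW on I3.r2 (WB@14)) EX@15 MEM@16 WB@17
I5 ld r1 <- r4: IF@12 ID@15 stall=0 (-) EX@16 MEM@17 WB@18

Answer: 18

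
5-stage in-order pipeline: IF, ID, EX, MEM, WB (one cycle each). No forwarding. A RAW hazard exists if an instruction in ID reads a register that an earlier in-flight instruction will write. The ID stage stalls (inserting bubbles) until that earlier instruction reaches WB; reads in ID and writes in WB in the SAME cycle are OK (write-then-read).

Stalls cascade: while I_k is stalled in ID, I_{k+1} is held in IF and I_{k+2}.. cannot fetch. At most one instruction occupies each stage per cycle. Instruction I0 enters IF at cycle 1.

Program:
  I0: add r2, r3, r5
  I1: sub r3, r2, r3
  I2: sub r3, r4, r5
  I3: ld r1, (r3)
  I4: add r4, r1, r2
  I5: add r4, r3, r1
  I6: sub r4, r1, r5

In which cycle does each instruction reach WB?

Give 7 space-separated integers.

I0 add r2 <- r3,r5: IF@1 ID@2 stall=0 (-) EX@3 MEM@4 WB@5
I1 sub r3 <- r2,r3: IF@2 ID@3 stall=2 (RAW on I0.r2 (WB@5)) EX@6 MEM@7 WB@8
I2 sub r3 <- r4,r5: IF@3 ID@6 stall=0 (-) EX@7 MEM@8 WB@9
I3 ld r1 <- r3: IF@6 ID@7 stall=2 (RAW on I2.r3 (WB@9)) EX@10 MEM@11 WB@12
I4 add r4 <- r1,r2: IF@7 ID@10 stall=2 (RAW on I3.r1 (WB@12)) EX@13 MEM@14 WB@15
I5 add r4 <- r3,r1: IF@10 ID@13 stall=0 (-) EX@14 MEM@15 WB@16
I6 sub r4 <- r1,r5: IF@13 ID@14 stall=0 (-) EX@15 MEM@16 WB@17

Answer: 5 8 9 12 15 16 17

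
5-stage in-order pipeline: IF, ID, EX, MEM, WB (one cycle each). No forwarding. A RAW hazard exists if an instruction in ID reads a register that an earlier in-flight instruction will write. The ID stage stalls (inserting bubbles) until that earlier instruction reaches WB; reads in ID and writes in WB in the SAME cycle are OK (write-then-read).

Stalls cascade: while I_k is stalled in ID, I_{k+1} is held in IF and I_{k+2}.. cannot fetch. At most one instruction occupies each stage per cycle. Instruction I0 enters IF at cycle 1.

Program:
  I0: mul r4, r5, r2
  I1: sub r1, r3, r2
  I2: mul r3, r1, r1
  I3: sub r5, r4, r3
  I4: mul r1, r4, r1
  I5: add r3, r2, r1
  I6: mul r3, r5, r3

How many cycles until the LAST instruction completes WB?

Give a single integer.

I0 mul r4 <- r5,r2: IF@1 ID@2 stall=0 (-) EX@3 MEM@4 WB@5
I1 sub r1 <- r3,r2: IF@2 ID@3 stall=0 (-) EX@4 MEM@5 WB@6
I2 mul r3 <- r1,r1: IF@3 ID@4 stall=2 (RAW on I1.r1 (WB@6)) EX@7 MEM@8 WB@9
I3 sub r5 <- r4,r3: IF@4 ID@7 stall=2 (RAW on I2.r3 (WB@9)) EX@10 MEM@11 WB@12
I4 mul r1 <- r4,r1: IF@7 ID@10 stall=0 (-) EX@11 MEM@12 WB@13
I5 add r3 <- r2,r1: IF@10 ID@11 stall=2 (RAW on I4.r1 (WB@13)) EX@14 MEM@15 WB@16
I6 mul r3 <- r5,r3: IF@11 ID@14 stall=2 (RAW on I5.r3 (WB@16)) EX@17 MEM@18 WB@19

Answer: 19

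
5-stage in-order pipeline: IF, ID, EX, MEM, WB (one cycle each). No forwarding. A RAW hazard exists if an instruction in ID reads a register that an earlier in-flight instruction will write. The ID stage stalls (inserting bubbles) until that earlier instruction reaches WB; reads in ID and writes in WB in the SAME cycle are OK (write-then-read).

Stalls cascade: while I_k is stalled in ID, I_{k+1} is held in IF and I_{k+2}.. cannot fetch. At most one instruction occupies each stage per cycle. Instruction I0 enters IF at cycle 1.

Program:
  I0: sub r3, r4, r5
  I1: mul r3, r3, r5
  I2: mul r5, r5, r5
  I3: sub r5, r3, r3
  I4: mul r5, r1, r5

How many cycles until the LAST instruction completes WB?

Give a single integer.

I0 sub r3 <- r4,r5: IF@1 ID@2 stall=0 (-) EX@3 MEM@4 WB@5
I1 mul r3 <- r3,r5: IF@2 ID@3 stall=2 (RAW on I0.r3 (WB@5)) EX@6 MEM@7 WB@8
I2 mul r5 <- r5,r5: IF@3 ID@6 stall=0 (-) EX@7 MEM@8 WB@9
I3 sub r5 <- r3,r3: IF@6 ID@7 stall=1 (RAW on I1.r3 (WB@8)) EX@9 MEM@10 WB@11
I4 mul r5 <- r1,r5: IF@7 ID@9 stall=2 (RAW on I3.r5 (WB@11)) EX@12 MEM@13 WB@14

Answer: 14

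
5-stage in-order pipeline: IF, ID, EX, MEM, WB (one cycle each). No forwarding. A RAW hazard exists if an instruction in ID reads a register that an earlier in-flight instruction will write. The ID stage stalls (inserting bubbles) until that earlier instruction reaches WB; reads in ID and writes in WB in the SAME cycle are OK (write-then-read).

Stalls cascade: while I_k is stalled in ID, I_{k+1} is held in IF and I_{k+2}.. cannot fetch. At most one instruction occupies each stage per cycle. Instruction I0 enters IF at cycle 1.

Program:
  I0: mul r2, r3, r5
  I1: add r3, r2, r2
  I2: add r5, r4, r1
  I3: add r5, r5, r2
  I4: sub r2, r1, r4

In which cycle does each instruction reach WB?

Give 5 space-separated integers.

Answer: 5 8 9 12 13

Derivation:
I0 mul r2 <- r3,r5: IF@1 ID@2 stall=0 (-) EX@3 MEM@4 WB@5
I1 add r3 <- r2,r2: IF@2 ID@3 stall=2 (RAW on I0.r2 (WB@5)) EX@6 MEM@7 WB@8
I2 add r5 <- r4,r1: IF@3 ID@6 stall=0 (-) EX@7 MEM@8 WB@9
I3 add r5 <- r5,r2: IF@6 ID@7 stall=2 (RAW on I2.r5 (WB@9)) EX@10 MEM@11 WB@12
I4 sub r2 <- r1,r4: IF@7 ID@10 stall=0 (-) EX@11 MEM@12 WB@13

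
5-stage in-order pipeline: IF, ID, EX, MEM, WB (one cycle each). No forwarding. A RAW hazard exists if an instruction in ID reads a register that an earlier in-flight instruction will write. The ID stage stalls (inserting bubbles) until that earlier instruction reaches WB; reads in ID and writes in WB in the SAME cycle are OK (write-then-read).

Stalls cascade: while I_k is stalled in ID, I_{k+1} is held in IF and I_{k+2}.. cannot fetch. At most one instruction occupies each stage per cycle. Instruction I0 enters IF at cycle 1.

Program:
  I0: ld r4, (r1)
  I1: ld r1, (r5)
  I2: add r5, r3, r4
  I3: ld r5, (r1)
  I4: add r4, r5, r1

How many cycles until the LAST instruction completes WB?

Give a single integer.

I0 ld r4 <- r1: IF@1 ID@2 stall=0 (-) EX@3 MEM@4 WB@5
I1 ld r1 <- r5: IF@2 ID@3 stall=0 (-) EX@4 MEM@5 WB@6
I2 add r5 <- r3,r4: IF@3 ID@4 stall=1 (RAW on I0.r4 (WB@5)) EX@6 MEM@7 WB@8
I3 ld r5 <- r1: IF@4 ID@6 stall=0 (-) EX@7 MEM@8 WB@9
I4 add r4 <- r5,r1: IF@6 ID@7 stall=2 (RAW on I3.r5 (WB@9)) EX@10 MEM@11 WB@12

Answer: 12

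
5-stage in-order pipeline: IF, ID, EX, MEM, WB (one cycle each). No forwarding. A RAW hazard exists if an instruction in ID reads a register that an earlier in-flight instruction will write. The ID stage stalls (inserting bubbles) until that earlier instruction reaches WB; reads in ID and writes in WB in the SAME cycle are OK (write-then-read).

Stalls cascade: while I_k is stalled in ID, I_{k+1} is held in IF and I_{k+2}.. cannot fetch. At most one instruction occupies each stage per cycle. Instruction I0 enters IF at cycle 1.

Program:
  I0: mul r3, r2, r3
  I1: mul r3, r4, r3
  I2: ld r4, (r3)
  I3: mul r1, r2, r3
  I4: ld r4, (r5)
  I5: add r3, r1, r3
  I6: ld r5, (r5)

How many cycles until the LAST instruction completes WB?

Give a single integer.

I0 mul r3 <- r2,r3: IF@1 ID@2 stall=0 (-) EX@3 MEM@4 WB@5
I1 mul r3 <- r4,r3: IF@2 ID@3 stall=2 (RAW on I0.r3 (WB@5)) EX@6 MEM@7 WB@8
I2 ld r4 <- r3: IF@3 ID@6 stall=2 (RAW on I1.r3 (WB@8)) EX@9 MEM@10 WB@11
I3 mul r1 <- r2,r3: IF@6 ID@9 stall=0 (-) EX@10 MEM@11 WB@12
I4 ld r4 <- r5: IF@9 ID@10 stall=0 (-) EX@11 MEM@12 WB@13
I5 add r3 <- r1,r3: IF@10 ID@11 stall=1 (RAW on I3.r1 (WB@12)) EX@13 MEM@14 WB@15
I6 ld r5 <- r5: IF@11 ID@13 stall=0 (-) EX@14 MEM@15 WB@16

Answer: 16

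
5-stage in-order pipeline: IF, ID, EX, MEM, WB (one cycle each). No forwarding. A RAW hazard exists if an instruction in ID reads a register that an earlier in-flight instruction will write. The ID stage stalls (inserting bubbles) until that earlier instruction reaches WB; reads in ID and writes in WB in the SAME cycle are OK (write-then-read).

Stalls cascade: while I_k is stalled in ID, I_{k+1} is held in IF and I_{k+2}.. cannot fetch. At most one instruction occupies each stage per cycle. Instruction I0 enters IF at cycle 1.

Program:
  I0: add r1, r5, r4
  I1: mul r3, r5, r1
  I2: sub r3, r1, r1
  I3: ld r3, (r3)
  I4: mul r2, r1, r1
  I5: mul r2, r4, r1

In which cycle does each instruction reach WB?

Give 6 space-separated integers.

I0 add r1 <- r5,r4: IF@1 ID@2 stall=0 (-) EX@3 MEM@4 WB@5
I1 mul r3 <- r5,r1: IF@2 ID@3 stall=2 (RAW on I0.r1 (WB@5)) EX@6 MEM@7 WB@8
I2 sub r3 <- r1,r1: IF@3 ID@6 stall=0 (-) EX@7 MEM@8 WB@9
I3 ld r3 <- r3: IF@6 ID@7 stall=2 (RAW on I2.r3 (WB@9)) EX@10 MEM@11 WB@12
I4 mul r2 <- r1,r1: IF@7 ID@10 stall=0 (-) EX@11 MEM@12 WB@13
I5 mul r2 <- r4,r1: IF@10 ID@11 stall=0 (-) EX@12 MEM@13 WB@14

Answer: 5 8 9 12 13 14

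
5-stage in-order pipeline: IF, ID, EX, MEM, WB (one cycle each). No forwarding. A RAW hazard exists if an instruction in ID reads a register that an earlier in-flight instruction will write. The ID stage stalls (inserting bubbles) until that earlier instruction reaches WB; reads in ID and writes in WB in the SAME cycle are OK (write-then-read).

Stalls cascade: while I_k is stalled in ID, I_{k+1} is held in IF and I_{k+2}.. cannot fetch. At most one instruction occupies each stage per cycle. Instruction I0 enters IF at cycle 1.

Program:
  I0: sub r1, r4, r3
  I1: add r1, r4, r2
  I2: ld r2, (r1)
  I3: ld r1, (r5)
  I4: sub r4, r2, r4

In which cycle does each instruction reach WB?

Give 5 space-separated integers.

I0 sub r1 <- r4,r3: IF@1 ID@2 stall=0 (-) EX@3 MEM@4 WB@5
I1 add r1 <- r4,r2: IF@2 ID@3 stall=0 (-) EX@4 MEM@5 WB@6
I2 ld r2 <- r1: IF@3 ID@4 stall=2 (RAW on I1.r1 (WB@6)) EX@7 MEM@8 WB@9
I3 ld r1 <- r5: IF@4 ID@7 stall=0 (-) EX@8 MEM@9 WB@10
I4 sub r4 <- r2,r4: IF@7 ID@8 stall=1 (RAW on I2.r2 (WB@9)) EX@10 MEM@11 WB@12

Answer: 5 6 9 10 12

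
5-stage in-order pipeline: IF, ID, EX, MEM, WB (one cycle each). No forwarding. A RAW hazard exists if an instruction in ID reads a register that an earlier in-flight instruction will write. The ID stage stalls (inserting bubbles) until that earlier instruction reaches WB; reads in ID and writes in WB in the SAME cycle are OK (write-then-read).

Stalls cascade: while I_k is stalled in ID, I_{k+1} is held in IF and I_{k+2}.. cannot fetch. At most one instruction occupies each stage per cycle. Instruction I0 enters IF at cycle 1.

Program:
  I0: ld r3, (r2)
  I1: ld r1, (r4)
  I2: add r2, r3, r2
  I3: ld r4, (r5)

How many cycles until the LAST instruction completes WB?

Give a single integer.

I0 ld r3 <- r2: IF@1 ID@2 stall=0 (-) EX@3 MEM@4 WB@5
I1 ld r1 <- r4: IF@2 ID@3 stall=0 (-) EX@4 MEM@5 WB@6
I2 add r2 <- r3,r2: IF@3 ID@4 stall=1 (RAW on I0.r3 (WB@5)) EX@6 MEM@7 WB@8
I3 ld r4 <- r5: IF@4 ID@6 stall=0 (-) EX@7 MEM@8 WB@9

Answer: 9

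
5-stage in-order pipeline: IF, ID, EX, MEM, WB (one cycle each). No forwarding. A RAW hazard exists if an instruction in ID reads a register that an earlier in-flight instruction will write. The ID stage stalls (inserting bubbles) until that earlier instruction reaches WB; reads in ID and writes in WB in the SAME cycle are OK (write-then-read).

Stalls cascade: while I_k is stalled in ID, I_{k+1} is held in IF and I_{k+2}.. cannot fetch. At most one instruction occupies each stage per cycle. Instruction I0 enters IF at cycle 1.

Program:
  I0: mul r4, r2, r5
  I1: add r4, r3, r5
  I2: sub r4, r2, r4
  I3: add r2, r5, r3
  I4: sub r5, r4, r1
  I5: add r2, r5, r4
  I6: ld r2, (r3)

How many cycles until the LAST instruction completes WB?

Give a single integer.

I0 mul r4 <- r2,r5: IF@1 ID@2 stall=0 (-) EX@3 MEM@4 WB@5
I1 add r4 <- r3,r5: IF@2 ID@3 stall=0 (-) EX@4 MEM@5 WB@6
I2 sub r4 <- r2,r4: IF@3 ID@4 stall=2 (RAW on I1.r4 (WB@6)) EX@7 MEM@8 WB@9
I3 add r2 <- r5,r3: IF@4 ID@7 stall=0 (-) EX@8 MEM@9 WB@10
I4 sub r5 <- r4,r1: IF@7 ID@8 stall=1 (RAW on I2.r4 (WB@9)) EX@10 MEM@11 WB@12
I5 add r2 <- r5,r4: IF@8 ID@10 stall=2 (RAW on I4.r5 (WB@12)) EX@13 MEM@14 WB@15
I6 ld r2 <- r3: IF@10 ID@13 stall=0 (-) EX@14 MEM@15 WB@16

Answer: 16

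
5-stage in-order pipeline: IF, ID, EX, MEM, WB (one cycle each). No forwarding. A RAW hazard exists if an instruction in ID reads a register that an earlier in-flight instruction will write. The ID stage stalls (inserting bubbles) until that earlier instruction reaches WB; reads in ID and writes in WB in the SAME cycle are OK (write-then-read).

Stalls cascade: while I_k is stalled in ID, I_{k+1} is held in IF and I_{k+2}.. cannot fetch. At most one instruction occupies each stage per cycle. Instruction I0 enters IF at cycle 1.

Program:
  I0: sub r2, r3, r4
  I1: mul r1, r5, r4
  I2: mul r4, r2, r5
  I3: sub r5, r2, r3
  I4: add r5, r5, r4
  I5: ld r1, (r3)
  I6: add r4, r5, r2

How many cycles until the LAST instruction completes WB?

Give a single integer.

I0 sub r2 <- r3,r4: IF@1 ID@2 stall=0 (-) EX@3 MEM@4 WB@5
I1 mul r1 <- r5,r4: IF@2 ID@3 stall=0 (-) EX@4 MEM@5 WB@6
I2 mul r4 <- r2,r5: IF@3 ID@4 stall=1 (RAW on I0.r2 (WB@5)) EX@6 MEM@7 WB@8
I3 sub r5 <- r2,r3: IF@4 ID@6 stall=0 (-) EX@7 MEM@8 WB@9
I4 add r5 <- r5,r4: IF@6 ID@7 stall=2 (RAW on I3.r5 (WB@9)) EX@10 MEM@11 WB@12
I5 ld r1 <- r3: IF@7 ID@10 stall=0 (-) EX@11 MEM@12 WB@13
I6 add r4 <- r5,r2: IF@10 ID@11 stall=1 (RAW on I4.r5 (WB@12)) EX@13 MEM@14 WB@15

Answer: 15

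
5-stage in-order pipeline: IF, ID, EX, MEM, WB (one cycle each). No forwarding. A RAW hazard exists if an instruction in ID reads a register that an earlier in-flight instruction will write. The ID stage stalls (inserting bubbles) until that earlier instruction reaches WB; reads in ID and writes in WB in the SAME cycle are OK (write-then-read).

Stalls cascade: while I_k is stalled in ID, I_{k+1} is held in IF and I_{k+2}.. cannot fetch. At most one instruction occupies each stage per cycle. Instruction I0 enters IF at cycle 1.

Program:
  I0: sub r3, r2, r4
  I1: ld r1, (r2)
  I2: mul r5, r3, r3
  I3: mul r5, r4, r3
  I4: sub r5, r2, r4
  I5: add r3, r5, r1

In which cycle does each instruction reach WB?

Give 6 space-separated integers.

I0 sub r3 <- r2,r4: IF@1 ID@2 stall=0 (-) EX@3 MEM@4 WB@5
I1 ld r1 <- r2: IF@2 ID@3 stall=0 (-) EX@4 MEM@5 WB@6
I2 mul r5 <- r3,r3: IF@3 ID@4 stall=1 (RAW on I0.r3 (WB@5)) EX@6 MEM@7 WB@8
I3 mul r5 <- r4,r3: IF@4 ID@6 stall=0 (-) EX@7 MEM@8 WB@9
I4 sub r5 <- r2,r4: IF@6 ID@7 stall=0 (-) EX@8 MEM@9 WB@10
I5 add r3 <- r5,r1: IF@7 ID@8 stall=2 (RAW on I4.r5 (WB@10)) EX@11 MEM@12 WB@13

Answer: 5 6 8 9 10 13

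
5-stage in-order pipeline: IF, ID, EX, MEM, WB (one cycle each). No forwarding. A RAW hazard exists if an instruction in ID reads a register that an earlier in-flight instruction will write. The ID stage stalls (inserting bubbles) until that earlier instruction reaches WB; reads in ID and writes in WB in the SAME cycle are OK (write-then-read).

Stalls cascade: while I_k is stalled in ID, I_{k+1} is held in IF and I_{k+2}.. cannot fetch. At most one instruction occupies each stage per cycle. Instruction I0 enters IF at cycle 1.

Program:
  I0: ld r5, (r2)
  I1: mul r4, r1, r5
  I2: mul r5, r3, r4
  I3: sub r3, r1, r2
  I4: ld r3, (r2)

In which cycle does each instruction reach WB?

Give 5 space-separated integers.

I0 ld r5 <- r2: IF@1 ID@2 stall=0 (-) EX@3 MEM@4 WB@5
I1 mul r4 <- r1,r5: IF@2 ID@3 stall=2 (RAW on I0.r5 (WB@5)) EX@6 MEM@7 WB@8
I2 mul r5 <- r3,r4: IF@3 ID@6 stall=2 (RAW on I1.r4 (WB@8)) EX@9 MEM@10 WB@11
I3 sub r3 <- r1,r2: IF@6 ID@9 stall=0 (-) EX@10 MEM@11 WB@12
I4 ld r3 <- r2: IF@9 ID@10 stall=0 (-) EX@11 MEM@12 WB@13

Answer: 5 8 11 12 13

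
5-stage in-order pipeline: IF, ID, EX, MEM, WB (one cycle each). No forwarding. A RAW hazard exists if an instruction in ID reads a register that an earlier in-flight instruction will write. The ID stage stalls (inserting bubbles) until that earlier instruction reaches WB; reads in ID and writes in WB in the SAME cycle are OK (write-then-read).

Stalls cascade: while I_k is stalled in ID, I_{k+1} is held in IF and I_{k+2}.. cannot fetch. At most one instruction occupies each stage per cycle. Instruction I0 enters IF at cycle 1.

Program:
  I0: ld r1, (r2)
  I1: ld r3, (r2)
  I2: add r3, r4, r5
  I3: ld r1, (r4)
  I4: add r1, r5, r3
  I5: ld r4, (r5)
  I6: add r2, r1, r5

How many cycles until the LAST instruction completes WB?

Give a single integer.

Answer: 13

Derivation:
I0 ld r1 <- r2: IF@1 ID@2 stall=0 (-) EX@3 MEM@4 WB@5
I1 ld r3 <- r2: IF@2 ID@3 stall=0 (-) EX@4 MEM@5 WB@6
I2 add r3 <- r4,r5: IF@3 ID@4 stall=0 (-) EX@5 MEM@6 WB@7
I3 ld r1 <- r4: IF@4 ID@5 stall=0 (-) EX@6 MEM@7 WB@8
I4 add r1 <- r5,r3: IF@5 ID@6 stall=1 (RAW on I2.r3 (WB@7)) EX@8 MEM@9 WB@10
I5 ld r4 <- r5: IF@6 ID@8 stall=0 (-) EX@9 MEM@10 WB@11
I6 add r2 <- r1,r5: IF@8 ID@9 stall=1 (RAW on I4.r1 (WB@10)) EX@11 MEM@12 WB@13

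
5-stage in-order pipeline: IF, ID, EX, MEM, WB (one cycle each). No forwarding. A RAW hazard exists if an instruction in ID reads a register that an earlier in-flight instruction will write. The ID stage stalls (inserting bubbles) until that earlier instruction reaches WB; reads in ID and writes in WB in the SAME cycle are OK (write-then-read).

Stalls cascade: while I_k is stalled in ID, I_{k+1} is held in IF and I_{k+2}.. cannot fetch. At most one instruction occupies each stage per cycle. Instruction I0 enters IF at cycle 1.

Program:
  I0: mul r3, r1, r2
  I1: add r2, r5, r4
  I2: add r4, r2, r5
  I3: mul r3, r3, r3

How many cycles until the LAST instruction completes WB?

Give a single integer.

Answer: 10

Derivation:
I0 mul r3 <- r1,r2: IF@1 ID@2 stall=0 (-) EX@3 MEM@4 WB@5
I1 add r2 <- r5,r4: IF@2 ID@3 stall=0 (-) EX@4 MEM@5 WB@6
I2 add r4 <- r2,r5: IF@3 ID@4 stall=2 (RAW on I1.r2 (WB@6)) EX@7 MEM@8 WB@9
I3 mul r3 <- r3,r3: IF@4 ID@7 stall=0 (-) EX@8 MEM@9 WB@10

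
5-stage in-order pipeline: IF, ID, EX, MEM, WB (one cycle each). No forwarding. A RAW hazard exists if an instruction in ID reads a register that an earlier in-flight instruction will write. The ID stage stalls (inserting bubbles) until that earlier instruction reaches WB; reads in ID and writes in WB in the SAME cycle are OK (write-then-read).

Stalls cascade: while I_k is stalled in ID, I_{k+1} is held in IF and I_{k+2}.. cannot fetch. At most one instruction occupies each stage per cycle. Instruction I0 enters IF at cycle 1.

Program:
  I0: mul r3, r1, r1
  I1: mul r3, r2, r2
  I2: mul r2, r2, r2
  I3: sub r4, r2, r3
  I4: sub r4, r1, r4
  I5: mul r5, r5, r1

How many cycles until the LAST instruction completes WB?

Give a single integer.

I0 mul r3 <- r1,r1: IF@1 ID@2 stall=0 (-) EX@3 MEM@4 WB@5
I1 mul r3 <- r2,r2: IF@2 ID@3 stall=0 (-) EX@4 MEM@5 WB@6
I2 mul r2 <- r2,r2: IF@3 ID@4 stall=0 (-) EX@5 MEM@6 WB@7
I3 sub r4 <- r2,r3: IF@4 ID@5 stall=2 (RAW on I2.r2 (WB@7)) EX@8 MEM@9 WB@10
I4 sub r4 <- r1,r4: IF@5 ID@8 stall=2 (RAW on I3.r4 (WB@10)) EX@11 MEM@12 WB@13
I5 mul r5 <- r5,r1: IF@8 ID@11 stall=0 (-) EX@12 MEM@13 WB@14

Answer: 14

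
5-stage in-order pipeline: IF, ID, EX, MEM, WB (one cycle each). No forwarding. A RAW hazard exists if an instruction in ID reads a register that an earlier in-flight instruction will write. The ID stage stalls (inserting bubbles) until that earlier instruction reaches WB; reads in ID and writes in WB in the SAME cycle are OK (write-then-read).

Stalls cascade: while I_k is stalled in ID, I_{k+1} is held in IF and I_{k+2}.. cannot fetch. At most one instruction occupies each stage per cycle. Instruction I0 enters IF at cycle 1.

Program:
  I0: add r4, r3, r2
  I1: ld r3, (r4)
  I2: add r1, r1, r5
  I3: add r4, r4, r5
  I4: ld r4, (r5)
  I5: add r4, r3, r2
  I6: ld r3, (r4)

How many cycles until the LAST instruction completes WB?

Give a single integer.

I0 add r4 <- r3,r2: IF@1 ID@2 stall=0 (-) EX@3 MEM@4 WB@5
I1 ld r3 <- r4: IF@2 ID@3 stall=2 (RAW on I0.r4 (WB@5)) EX@6 MEM@7 WB@8
I2 add r1 <- r1,r5: IF@3 ID@6 stall=0 (-) EX@7 MEM@8 WB@9
I3 add r4 <- r4,r5: IF@6 ID@7 stall=0 (-) EX@8 MEM@9 WB@10
I4 ld r4 <- r5: IF@7 ID@8 stall=0 (-) EX@9 MEM@10 WB@11
I5 add r4 <- r3,r2: IF@8 ID@9 stall=0 (-) EX@10 MEM@11 WB@12
I6 ld r3 <- r4: IF@9 ID@10 stall=2 (RAW on I5.r4 (WB@12)) EX@13 MEM@14 WB@15

Answer: 15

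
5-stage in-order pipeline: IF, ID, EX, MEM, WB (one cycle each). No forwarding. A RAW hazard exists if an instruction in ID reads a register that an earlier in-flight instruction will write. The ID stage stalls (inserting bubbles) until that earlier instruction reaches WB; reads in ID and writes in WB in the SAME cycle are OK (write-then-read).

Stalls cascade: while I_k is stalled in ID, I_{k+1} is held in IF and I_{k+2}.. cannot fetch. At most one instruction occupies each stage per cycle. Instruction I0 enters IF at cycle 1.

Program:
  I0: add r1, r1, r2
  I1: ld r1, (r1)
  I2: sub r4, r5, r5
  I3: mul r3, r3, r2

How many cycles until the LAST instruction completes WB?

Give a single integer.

I0 add r1 <- r1,r2: IF@1 ID@2 stall=0 (-) EX@3 MEM@4 WB@5
I1 ld r1 <- r1: IF@2 ID@3 stall=2 (RAW on I0.r1 (WB@5)) EX@6 MEM@7 WB@8
I2 sub r4 <- r5,r5: IF@3 ID@6 stall=0 (-) EX@7 MEM@8 WB@9
I3 mul r3 <- r3,r2: IF@6 ID@7 stall=0 (-) EX@8 MEM@9 WB@10

Answer: 10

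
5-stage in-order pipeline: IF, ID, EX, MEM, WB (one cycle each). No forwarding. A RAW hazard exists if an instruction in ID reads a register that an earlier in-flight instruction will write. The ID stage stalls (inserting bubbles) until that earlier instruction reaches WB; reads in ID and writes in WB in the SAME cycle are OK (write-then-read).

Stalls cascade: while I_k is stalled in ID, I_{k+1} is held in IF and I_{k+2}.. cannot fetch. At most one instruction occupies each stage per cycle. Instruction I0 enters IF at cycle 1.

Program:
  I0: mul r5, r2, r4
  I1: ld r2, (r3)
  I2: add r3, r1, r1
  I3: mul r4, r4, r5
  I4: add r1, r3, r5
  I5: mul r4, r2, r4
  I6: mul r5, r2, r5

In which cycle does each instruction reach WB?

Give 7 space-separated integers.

I0 mul r5 <- r2,r4: IF@1 ID@2 stall=0 (-) EX@3 MEM@4 WB@5
I1 ld r2 <- r3: IF@2 ID@3 stall=0 (-) EX@4 MEM@5 WB@6
I2 add r3 <- r1,r1: IF@3 ID@4 stall=0 (-) EX@5 MEM@6 WB@7
I3 mul r4 <- r4,r5: IF@4 ID@5 stall=0 (-) EX@6 MEM@7 WB@8
I4 add r1 <- r3,r5: IF@5 ID@6 stall=1 (RAW on I2.r3 (WB@7)) EX@8 MEM@9 WB@10
I5 mul r4 <- r2,r4: IF@6 ID@8 stall=0 (-) EX@9 MEM@10 WB@11
I6 mul r5 <- r2,r5: IF@8 ID@9 stall=0 (-) EX@10 MEM@11 WB@12

Answer: 5 6 7 8 10 11 12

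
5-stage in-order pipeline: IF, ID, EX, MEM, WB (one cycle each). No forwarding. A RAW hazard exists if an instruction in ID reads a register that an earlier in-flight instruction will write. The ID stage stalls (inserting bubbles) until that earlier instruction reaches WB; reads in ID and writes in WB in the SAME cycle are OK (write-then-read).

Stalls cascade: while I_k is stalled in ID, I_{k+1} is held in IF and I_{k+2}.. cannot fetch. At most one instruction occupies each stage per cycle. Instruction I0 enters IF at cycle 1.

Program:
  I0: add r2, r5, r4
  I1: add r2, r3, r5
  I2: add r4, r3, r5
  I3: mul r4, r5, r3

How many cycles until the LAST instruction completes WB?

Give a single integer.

I0 add r2 <- r5,r4: IF@1 ID@2 stall=0 (-) EX@3 MEM@4 WB@5
I1 add r2 <- r3,r5: IF@2 ID@3 stall=0 (-) EX@4 MEM@5 WB@6
I2 add r4 <- r3,r5: IF@3 ID@4 stall=0 (-) EX@5 MEM@6 WB@7
I3 mul r4 <- r5,r3: IF@4 ID@5 stall=0 (-) EX@6 MEM@7 WB@8

Answer: 8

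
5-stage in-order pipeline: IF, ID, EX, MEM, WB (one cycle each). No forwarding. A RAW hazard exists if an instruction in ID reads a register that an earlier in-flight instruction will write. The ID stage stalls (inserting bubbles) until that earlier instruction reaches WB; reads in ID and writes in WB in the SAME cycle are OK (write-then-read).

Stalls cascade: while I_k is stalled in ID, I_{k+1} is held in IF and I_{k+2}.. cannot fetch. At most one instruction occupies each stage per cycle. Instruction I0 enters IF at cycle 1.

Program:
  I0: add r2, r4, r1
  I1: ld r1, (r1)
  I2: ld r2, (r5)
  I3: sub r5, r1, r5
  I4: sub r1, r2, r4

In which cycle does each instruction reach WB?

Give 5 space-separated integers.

I0 add r2 <- r4,r1: IF@1 ID@2 stall=0 (-) EX@3 MEM@4 WB@5
I1 ld r1 <- r1: IF@2 ID@3 stall=0 (-) EX@4 MEM@5 WB@6
I2 ld r2 <- r5: IF@3 ID@4 stall=0 (-) EX@5 MEM@6 WB@7
I3 sub r5 <- r1,r5: IF@4 ID@5 stall=1 (RAW on I1.r1 (WB@6)) EX@7 MEM@8 WB@9
I4 sub r1 <- r2,r4: IF@5 ID@7 stall=0 (-) EX@8 MEM@9 WB@10

Answer: 5 6 7 9 10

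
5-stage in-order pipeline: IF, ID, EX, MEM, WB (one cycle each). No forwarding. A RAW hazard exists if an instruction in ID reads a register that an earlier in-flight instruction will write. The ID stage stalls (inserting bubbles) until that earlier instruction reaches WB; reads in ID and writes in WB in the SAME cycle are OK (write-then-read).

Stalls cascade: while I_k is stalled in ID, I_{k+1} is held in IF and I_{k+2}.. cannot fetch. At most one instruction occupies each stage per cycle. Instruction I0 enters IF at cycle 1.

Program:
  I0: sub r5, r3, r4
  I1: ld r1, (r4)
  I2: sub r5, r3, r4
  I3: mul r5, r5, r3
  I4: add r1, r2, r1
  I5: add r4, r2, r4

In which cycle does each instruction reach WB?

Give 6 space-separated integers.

Answer: 5 6 7 10 11 12

Derivation:
I0 sub r5 <- r3,r4: IF@1 ID@2 stall=0 (-) EX@3 MEM@4 WB@5
I1 ld r1 <- r4: IF@2 ID@3 stall=0 (-) EX@4 MEM@5 WB@6
I2 sub r5 <- r3,r4: IF@3 ID@4 stall=0 (-) EX@5 MEM@6 WB@7
I3 mul r5 <- r5,r3: IF@4 ID@5 stall=2 (RAW on I2.r5 (WB@7)) EX@8 MEM@9 WB@10
I4 add r1 <- r2,r1: IF@5 ID@8 stall=0 (-) EX@9 MEM@10 WB@11
I5 add r4 <- r2,r4: IF@8 ID@9 stall=0 (-) EX@10 MEM@11 WB@12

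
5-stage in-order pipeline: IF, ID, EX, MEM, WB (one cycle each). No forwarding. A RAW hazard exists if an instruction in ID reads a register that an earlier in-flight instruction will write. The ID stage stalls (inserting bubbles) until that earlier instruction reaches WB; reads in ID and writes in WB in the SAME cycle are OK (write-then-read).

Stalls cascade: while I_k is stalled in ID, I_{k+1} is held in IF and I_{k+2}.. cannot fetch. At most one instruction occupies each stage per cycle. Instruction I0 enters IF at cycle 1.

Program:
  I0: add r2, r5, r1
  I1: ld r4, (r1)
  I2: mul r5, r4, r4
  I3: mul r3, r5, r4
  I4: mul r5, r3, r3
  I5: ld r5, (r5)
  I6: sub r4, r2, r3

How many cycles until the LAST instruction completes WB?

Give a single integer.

Answer: 19

Derivation:
I0 add r2 <- r5,r1: IF@1 ID@2 stall=0 (-) EX@3 MEM@4 WB@5
I1 ld r4 <- r1: IF@2 ID@3 stall=0 (-) EX@4 MEM@5 WB@6
I2 mul r5 <- r4,r4: IF@3 ID@4 stall=2 (RAW on I1.r4 (WB@6)) EX@7 MEM@8 WB@9
I3 mul r3 <- r5,r4: IF@4 ID@7 stall=2 (RAW on I2.r5 (WB@9)) EX@10 MEM@11 WB@12
I4 mul r5 <- r3,r3: IF@7 ID@10 stall=2 (RAW on I3.r3 (WB@12)) EX@13 MEM@14 WB@15
I5 ld r5 <- r5: IF@10 ID@13 stall=2 (RAW on I4.r5 (WB@15)) EX@16 MEM@17 WB@18
I6 sub r4 <- r2,r3: IF@13 ID@16 stall=0 (-) EX@17 MEM@18 WB@19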